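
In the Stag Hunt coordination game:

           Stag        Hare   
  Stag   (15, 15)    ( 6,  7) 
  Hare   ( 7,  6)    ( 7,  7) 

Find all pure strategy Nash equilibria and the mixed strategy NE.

Pure NE: (Stag, Stag) and (Hare, Hare); Mixed NE: p = 0.1111, q = 0.1111

Work:
Check pure NE:
(Stag, Stag): (15, 15) - no unilateral deviation beneficial
(Hare, Hare): (7, 7) - no unilateral deviation beneficial
Mixed NE: P1 plays Stag with p = 0.1111, P2 plays Stag with q = 0.1111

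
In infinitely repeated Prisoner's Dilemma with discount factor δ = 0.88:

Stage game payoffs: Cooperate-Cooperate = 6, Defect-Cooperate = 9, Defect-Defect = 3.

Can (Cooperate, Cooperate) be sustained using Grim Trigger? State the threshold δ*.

δ* = 0.5; since δ = 0.88 ≥ 0.5, cooperation can be sustained

Work:
For Grim Trigger:
Cooperate forever: 6/(1-δ)
Defect then punished: 9 + 3·δ/(1-δ)
Need: 6/(1-δ) ≥ 9 + 3·δ/(1-δ)
Solving: δ ≥ (T-R)/(T-P) = (9-6)/(9-3) = 0.5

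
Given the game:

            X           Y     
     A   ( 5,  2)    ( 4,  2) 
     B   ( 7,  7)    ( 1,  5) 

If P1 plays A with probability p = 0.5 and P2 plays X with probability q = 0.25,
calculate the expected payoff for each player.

E[P1] = 3.375, E[P2] = 3.75

Work:
E[P1] = p·q·π₁(A,X) + p·(1-q)·π₁(A,Y) + (1-p)·q·π₁(B,X) + (1-p)·(1-q)·π₁(B,Y)
= 0.5·0.25·5 + 0.5·0.75·4 + 0.5·0.25·7 + 0.5·0.75·1
= 3.375

E[P2] = 3.75 (similar calculation)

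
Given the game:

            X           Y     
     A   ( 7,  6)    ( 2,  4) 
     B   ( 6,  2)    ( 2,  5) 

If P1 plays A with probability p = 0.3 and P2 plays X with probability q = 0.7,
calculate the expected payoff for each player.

E[P1] = 5.01, E[P2] = 3.65

Work:
E[P1] = p·q·π₁(A,X) + p·(1-q)·π₁(A,Y) + (1-p)·q·π₁(B,X) + (1-p)·(1-q)·π₁(B,Y)
= 0.3·0.7·7 + 0.3·0.3·2 + 0.7·0.7·6 + 0.7·0.3·2
= 5.01

E[P2] = 3.65 (similar calculation)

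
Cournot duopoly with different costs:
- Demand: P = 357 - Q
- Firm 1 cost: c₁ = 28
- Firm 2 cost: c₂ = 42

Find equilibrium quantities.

q₁* = 114.33, q₂* = 100.33

Work:
Reaction: q₁ = (357 - 28 - q₂)/2
Reaction: q₂ = (357 - 42 - q₁)/2
Solve simultaneously:
q₁* = (357 - 2×28 + 42)/3 = 114.33
q₂* = (357 - 2×42 + 28)/3 = 100.33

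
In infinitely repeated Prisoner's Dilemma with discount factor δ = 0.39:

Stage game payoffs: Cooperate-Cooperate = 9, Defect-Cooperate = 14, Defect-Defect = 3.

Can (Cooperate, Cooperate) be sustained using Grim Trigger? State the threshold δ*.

δ* = 0.4545; since δ = 0.39 < 0.4545, cooperation cannot be sustained

Work:
For Grim Trigger:
Cooperate forever: 9/(1-δ)
Defect then punished: 14 + 3·δ/(1-δ)
Need: 9/(1-δ) ≥ 14 + 3·δ/(1-δ)
Solving: δ ≥ (T-R)/(T-P) = (14-9)/(14-3) = 0.4545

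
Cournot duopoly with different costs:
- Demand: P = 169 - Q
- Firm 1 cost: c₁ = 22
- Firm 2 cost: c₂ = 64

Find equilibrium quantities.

q₁* = 63.0, q₂* = 21.0

Work:
Reaction: q₁ = (169 - 22 - q₂)/2
Reaction: q₂ = (169 - 64 - q₁)/2
Solve simultaneously:
q₁* = (169 - 2×22 + 64)/3 = 63.0
q₂* = (169 - 2×64 + 22)/3 = 21.0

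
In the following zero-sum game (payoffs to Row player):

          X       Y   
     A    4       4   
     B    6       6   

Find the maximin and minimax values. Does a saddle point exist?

Maximin = 6, Minimax = 6, Saddle: True

Work:
Row minimums: [4, 6] → maximin = 6
Column maximums: [6, 6] → minimax = 6
Saddle point exists! Game value = 6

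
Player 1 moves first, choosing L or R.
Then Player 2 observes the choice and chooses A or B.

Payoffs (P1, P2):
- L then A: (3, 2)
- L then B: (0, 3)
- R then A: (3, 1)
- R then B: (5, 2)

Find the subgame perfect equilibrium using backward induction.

P1 plays R, P2 plays B after L and B after R; Payoff (5, 2)

Work:
Backward induction:
After L: P2 chooses B → P1 gets 0
After R: P2 chooses B → P1 gets 5
P1 chooses R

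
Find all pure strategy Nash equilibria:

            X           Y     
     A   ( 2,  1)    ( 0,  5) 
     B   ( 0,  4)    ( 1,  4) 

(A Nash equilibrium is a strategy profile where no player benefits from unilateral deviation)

Nash equilibrium: (B, Y)

Work:
Best responses:
  P1 vs X: payoffs [2, 0] → best response A (payoff 2)
  P1 vs Y: payoffs [0, 1] → best response B (payoff 1)
  P2 vs A: payoffs [1, 5] → best response Y (payoff 5)
  P2 vs B: payoffs [4, 4] → best response X/Y (payoff 4)
Mutual best responses: (B,Y) → Nash equilibria.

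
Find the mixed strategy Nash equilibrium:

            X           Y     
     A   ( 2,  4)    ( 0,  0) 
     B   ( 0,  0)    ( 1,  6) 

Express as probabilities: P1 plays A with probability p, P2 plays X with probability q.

p = 0.6, q = 0.3333

Work:
Find probabilities that make opponent indifferent:
P2 chooses q to make P1 indifferent between A and B
P1 chooses p to make P2 indifferent between X and Y
Mixed NE: P1 plays (A: 0.6, B: 0.4), P2 plays (X: 0.3333, Y: 0.6667)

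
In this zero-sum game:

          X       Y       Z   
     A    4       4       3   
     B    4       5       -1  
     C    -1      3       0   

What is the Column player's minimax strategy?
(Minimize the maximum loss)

Column should play Z, value = 3

Work:
Column player minimizes Row's maximum payoff:
Column X: max payoff to Row = 4
Column Y: max payoff to Row = 5
Column Z: max payoff to Row = 3
Minimum is 3, achieved by column Z.
Minimax strategy: Z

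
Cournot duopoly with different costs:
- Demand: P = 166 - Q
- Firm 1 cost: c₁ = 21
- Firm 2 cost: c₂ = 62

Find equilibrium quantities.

q₁* = 62.0, q₂* = 21.0

Work:
Reaction: q₁ = (166 - 21 - q₂)/2
Reaction: q₂ = (166 - 62 - q₁)/2
Solve simultaneously:
q₁* = (166 - 2×21 + 62)/3 = 62.0
q₂* = (166 - 2×62 + 21)/3 = 21.0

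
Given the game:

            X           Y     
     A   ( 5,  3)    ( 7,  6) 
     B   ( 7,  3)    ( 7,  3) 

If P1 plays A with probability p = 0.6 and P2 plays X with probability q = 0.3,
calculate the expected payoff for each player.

E[P1] = 6.64, E[P2] = 4.26

Work:
E[P1] = p·q·π₁(A,X) + p·(1-q)·π₁(A,Y) + (1-p)·q·π₁(B,X) + (1-p)·(1-q)·π₁(B,Y)
= 0.6·0.3·5 + 0.6·0.7·7 + 0.4·0.3·7 + 0.4·0.7·7
= 6.64

E[P2] = 4.26 (similar calculation)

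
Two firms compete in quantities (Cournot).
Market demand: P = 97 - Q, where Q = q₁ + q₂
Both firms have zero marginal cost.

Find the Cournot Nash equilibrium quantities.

q₁* = q₂* = 32.33; P* = 32.33

Work:
Profit: π_i = P·q_i = (a - q_i - q_j)·q_i
FOC: ∂π_i/∂q_i = a - 2q_i - q_j = 0
Reaction function: q_i = (97 - q_j)/2
Symmetry: q* = 97/3 = 32.33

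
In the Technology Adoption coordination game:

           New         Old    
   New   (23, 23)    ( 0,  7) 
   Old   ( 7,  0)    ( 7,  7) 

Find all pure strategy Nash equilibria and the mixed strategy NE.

Pure NE: (New, New) and (Old, Old); Mixed NE: p = 0.3043, q = 0.3043

Work:
Check pure NE:
(New, New): (23, 23) - no unilateral deviation beneficial
(Old, Old): (7, 7) - no unilateral deviation beneficial
Mixed NE: P1 plays New with p = 0.3043, P2 plays New with q = 0.3043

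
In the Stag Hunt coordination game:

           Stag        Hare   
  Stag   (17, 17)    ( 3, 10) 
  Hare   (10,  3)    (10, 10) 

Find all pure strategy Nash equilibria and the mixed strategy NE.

Pure NE: (Stag, Stag) and (Hare, Hare); Mixed NE: p = 0.5, q = 0.5

Work:
Check pure NE:
(Stag, Stag): (17, 17) - no unilateral deviation beneficial
(Hare, Hare): (10, 10) - no unilateral deviation beneficial
Mixed NE: P1 plays Stag with p = 0.5, P2 plays Stag with q = 0.5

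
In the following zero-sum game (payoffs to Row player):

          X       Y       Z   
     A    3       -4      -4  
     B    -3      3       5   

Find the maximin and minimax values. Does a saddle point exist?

Maximin = -3, Minimax = 3, Saddle: False

Work:
Row minimums: [-4, -3] → maximin = -3
Column maximums: [3, 3, 5] → minimax = 3
No saddle point (maximin ≠ minimax). Mixed strategy needed.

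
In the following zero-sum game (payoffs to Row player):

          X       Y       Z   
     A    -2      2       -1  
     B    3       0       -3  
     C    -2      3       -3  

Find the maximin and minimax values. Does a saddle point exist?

Maximin = -2, Minimax = -1, Saddle: False

Work:
Row minimums: [-2, -3, -3] → maximin = -2
Column maximums: [3, 3, -1] → minimax = -1
No saddle point (maximin ≠ minimax). Mixed strategy needed.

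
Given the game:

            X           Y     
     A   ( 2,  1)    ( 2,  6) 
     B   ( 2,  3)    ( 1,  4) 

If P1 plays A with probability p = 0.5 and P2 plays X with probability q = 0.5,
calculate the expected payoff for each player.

E[P1] = 1.75, E[P2] = 3.5

Work:
E[P1] = p·q·π₁(A,X) + p·(1-q)·π₁(A,Y) + (1-p)·q·π₁(B,X) + (1-p)·(1-q)·π₁(B,Y)
= 0.5·0.5·2 + 0.5·0.5·2 + 0.5·0.5·2 + 0.5·0.5·1
= 1.75

E[P2] = 3.5 (similar calculation)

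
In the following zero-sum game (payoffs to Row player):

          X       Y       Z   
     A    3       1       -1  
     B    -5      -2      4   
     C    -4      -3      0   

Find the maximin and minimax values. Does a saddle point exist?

Maximin = -1, Minimax = 1, Saddle: False

Work:
Row minimums: [-1, -5, -4] → maximin = -1
Column maximums: [3, 1, 4] → minimax = 1
No saddle point (maximin ≠ minimax). Mixed strategy needed.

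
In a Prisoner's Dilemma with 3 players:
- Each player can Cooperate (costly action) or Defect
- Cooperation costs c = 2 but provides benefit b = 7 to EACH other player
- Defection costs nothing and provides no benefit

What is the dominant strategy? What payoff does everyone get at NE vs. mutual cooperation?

Dominant: Defect; NE payoff = 0; Coop payoff = 12

Work:
Defect dominates (saves cost c = 2, benefit to others is external)
NE: All defect → everyone gets 0
If all cooperate: each receives (2)×7 - 2 = 12
Social dilemma: 12 > 0 but NE gives 0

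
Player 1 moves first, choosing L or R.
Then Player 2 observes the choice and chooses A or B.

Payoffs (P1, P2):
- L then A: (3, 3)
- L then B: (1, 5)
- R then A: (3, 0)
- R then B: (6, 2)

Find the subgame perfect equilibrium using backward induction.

P1 plays R, P2 plays B after L and B after R; Payoff (6, 2)

Work:
Backward induction:
After L: P2 chooses B → P1 gets 1
After R: P2 chooses B → P1 gets 6
P1 chooses R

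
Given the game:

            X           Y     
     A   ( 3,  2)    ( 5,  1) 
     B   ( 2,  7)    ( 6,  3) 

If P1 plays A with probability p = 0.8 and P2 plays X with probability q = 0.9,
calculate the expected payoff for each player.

E[P1] = 3.04, E[P2] = 2.84

Work:
E[P1] = p·q·π₁(A,X) + p·(1-q)·π₁(A,Y) + (1-p)·q·π₁(B,X) + (1-p)·(1-q)·π₁(B,Y)
= 0.8·0.9·3 + 0.8·0.1·5 + 0.2·0.9·2 + 0.2·0.1·6
= 3.04

E[P2] = 2.84 (similar calculation)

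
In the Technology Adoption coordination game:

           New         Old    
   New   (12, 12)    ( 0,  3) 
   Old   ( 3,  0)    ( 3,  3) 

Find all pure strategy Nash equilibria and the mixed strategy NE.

Pure NE: (New, New) and (Old, Old); Mixed NE: p = 0.25, q = 0.25

Work:
Check pure NE:
(New, New): (12, 12) - no unilateral deviation beneficial
(Old, Old): (3, 3) - no unilateral deviation beneficial
Mixed NE: P1 plays New with p = 0.25, P2 plays New with q = 0.25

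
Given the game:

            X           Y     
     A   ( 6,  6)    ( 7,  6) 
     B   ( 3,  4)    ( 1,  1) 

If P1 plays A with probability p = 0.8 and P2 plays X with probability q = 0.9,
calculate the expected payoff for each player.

E[P1] = 5.44, E[P2] = 5.54

Work:
E[P1] = p·q·π₁(A,X) + p·(1-q)·π₁(A,Y) + (1-p)·q·π₁(B,X) + (1-p)·(1-q)·π₁(B,Y)
= 0.8·0.9·6 + 0.8·0.1·7 + 0.2·0.9·3 + 0.2·0.1·1
= 5.44

E[P2] = 5.54 (similar calculation)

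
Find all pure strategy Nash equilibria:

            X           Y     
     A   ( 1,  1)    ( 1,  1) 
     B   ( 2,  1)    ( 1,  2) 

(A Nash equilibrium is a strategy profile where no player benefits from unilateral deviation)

Nash equilibrium: (A, Y), (B, Y)

Work:
Best responses:
  P1 vs X: payoffs [1, 2] → best response B (payoff 2)
  P1 vs Y: payoffs [1, 1] → best response A/B (payoff 1)
  P2 vs A: payoffs [1, 1] → best response X/Y (payoff 1)
  P2 vs B: payoffs [1, 2] → best response Y (payoff 2)
Mutual best responses: (A,Y), (B,Y) → Nash equilibria.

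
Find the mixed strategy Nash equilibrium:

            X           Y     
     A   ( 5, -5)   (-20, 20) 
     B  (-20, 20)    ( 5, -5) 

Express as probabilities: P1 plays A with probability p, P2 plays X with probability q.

p = 0.5, q = 0.5

Work:
Find probabilities that make opponent indifferent:
P2 chooses q to make P1 indifferent between A and B
P1 chooses p to make P2 indifferent between X and Y
Mixed NE: P1 plays (A: 0.5, B: 0.5), P2 plays (X: 0.5, Y: 0.5)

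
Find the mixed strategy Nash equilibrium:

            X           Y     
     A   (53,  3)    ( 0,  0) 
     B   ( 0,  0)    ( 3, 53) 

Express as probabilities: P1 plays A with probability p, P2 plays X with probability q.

p = 0.9464, q = 0.0536

Work:
Find probabilities that make opponent indifferent:
P2 chooses q to make P1 indifferent between A and B
P1 chooses p to make P2 indifferent between X and Y
Mixed NE: P1 plays (A: 0.9464, B: 0.0536), P2 plays (X: 0.0536, Y: 0.9464)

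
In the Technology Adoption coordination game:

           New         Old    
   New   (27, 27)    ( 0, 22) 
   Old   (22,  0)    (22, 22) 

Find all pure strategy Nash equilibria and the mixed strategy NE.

Pure NE: (New, New) and (Old, Old); Mixed NE: p = 0.8148, q = 0.8148

Work:
Check pure NE:
(New, New): (27, 27) - no unilateral deviation beneficial
(Old, Old): (22, 22) - no unilateral deviation beneficial
Mixed NE: P1 plays New with p = 0.8148, P2 plays New with q = 0.8148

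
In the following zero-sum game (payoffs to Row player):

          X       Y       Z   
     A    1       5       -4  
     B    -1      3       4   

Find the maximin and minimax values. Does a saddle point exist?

Maximin = -1, Minimax = 1, Saddle: False

Work:
Row minimums: [-4, -1] → maximin = -1
Column maximums: [1, 5, 4] → minimax = 1
No saddle point (maximin ≠ minimax). Mixed strategy needed.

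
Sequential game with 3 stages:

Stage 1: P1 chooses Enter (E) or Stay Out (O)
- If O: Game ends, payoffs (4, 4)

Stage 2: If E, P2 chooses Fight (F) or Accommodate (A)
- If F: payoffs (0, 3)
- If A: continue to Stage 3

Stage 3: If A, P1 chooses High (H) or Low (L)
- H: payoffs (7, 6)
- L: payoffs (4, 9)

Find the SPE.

SPE: (E, A, H); Outcome (7, 6)

Work:
Stage 3: P1 chooses H (7 vs 4)
Stage 2: P2: F->3, A->6 (anticipating H). Choose A
Stage 1: P1: O->4, E->7 (anticipating A, H). Choose E
SPE path: E -> A -> H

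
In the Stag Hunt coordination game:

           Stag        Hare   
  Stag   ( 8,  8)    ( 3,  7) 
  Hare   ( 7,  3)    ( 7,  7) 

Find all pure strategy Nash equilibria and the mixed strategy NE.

Pure NE: (Stag, Stag) and (Hare, Hare); Mixed NE: p = 0.8, q = 0.8

Work:
Check pure NE:
(Stag, Stag): (8, 8) - no unilateral deviation beneficial
(Hare, Hare): (7, 7) - no unilateral deviation beneficial
Mixed NE: P1 plays Stag with p = 0.8, P2 plays Stag with q = 0.8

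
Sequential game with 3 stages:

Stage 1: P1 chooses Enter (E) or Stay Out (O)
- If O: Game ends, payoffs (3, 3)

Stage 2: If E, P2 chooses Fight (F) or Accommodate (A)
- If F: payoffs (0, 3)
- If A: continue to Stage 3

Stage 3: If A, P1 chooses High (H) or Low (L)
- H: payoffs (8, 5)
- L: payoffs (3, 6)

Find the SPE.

SPE: (E, A, H); Outcome (8, 5)

Work:
Stage 3: P1 chooses H (8 vs 3)
Stage 2: P2: F->3, A->5 (anticipating H). Choose A
Stage 1: P1: O->3, E->8 (anticipating A, H). Choose E
SPE path: E -> A -> H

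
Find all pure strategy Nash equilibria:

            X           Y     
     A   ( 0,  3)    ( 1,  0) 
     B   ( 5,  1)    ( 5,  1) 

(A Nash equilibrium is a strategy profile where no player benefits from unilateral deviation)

Nash equilibrium: (B, X), (B, Y)

Work:
Best responses:
  P1 vs X: payoffs [0, 5] → best response B (payoff 5)
  P1 vs Y: payoffs [1, 5] → best response B (payoff 5)
  P2 vs A: payoffs [3, 0] → best response X (payoff 3)
  P2 vs B: payoffs [1, 1] → best response X/Y (payoff 1)
Mutual best responses: (B,X), (B,Y) → Nash equilibria.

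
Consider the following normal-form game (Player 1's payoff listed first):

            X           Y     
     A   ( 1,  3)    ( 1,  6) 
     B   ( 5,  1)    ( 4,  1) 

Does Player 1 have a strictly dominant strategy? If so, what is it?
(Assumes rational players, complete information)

Yes, Player 1's strictly dominant strategy is B

Work:
A strategy strictly dominates another if it gives a strictly higher payoff against every opponent action. Compare each pair of P1's strategies column-by-column:
  A vs B: [1 vs 5, 1 vs 4] → A does not strictly dominate B (column X: 1 ≤ 5)
  B vs A: [5 vs 1, 4 vs 1] → B strictly dominates A
B strictly dominates every other strategy → strictly dominant.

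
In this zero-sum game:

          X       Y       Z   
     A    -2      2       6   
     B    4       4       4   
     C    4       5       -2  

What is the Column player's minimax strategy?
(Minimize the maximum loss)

Column should play X, value = 4

Work:
Column player minimizes Row's maximum payoff:
Column X: max payoff to Row = 4
Column Y: max payoff to Row = 5
Column Z: max payoff to Row = 6
Minimum is 4, achieved by column X.
Minimax strategy: X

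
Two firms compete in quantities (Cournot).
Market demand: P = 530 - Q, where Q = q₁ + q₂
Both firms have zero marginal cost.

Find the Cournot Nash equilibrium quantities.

q₁* = q₂* = 176.67; P* = 176.67

Work:
Profit: π_i = P·q_i = (a - q_i - q_j)·q_i
FOC: ∂π_i/∂q_i = a - 2q_i - q_j = 0
Reaction function: q_i = (530 - q_j)/2
Symmetry: q* = 530/3 = 176.67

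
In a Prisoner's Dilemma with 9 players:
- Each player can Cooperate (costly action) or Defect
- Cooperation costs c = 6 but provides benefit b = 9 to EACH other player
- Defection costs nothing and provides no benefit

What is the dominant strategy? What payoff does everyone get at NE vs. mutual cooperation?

Dominant: Defect; NE payoff = 0; Coop payoff = 66

Work:
Defect dominates (saves cost c = 6, benefit to others is external)
NE: All defect → everyone gets 0
If all cooperate: each receives (8)×9 - 6 = 66
Social dilemma: 66 > 0 but NE gives 0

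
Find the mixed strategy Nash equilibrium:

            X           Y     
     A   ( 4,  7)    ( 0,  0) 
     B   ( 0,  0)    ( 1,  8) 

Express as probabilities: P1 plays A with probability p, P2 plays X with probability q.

p = 0.5333, q = 0.2

Work:
Find probabilities that make opponent indifferent:
P2 chooses q to make P1 indifferent between A and B
P1 chooses p to make P2 indifferent between X and Y
Mixed NE: P1 plays (A: 0.5333, B: 0.4667), P2 plays (X: 0.2, Y: 0.8)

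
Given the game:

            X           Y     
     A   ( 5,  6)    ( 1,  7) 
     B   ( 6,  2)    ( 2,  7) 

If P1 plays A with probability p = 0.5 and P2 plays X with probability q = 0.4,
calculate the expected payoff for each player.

E[P1] = 3.1, E[P2] = 5.8

Work:
E[P1] = p·q·π₁(A,X) + p·(1-q)·π₁(A,Y) + (1-p)·q·π₁(B,X) + (1-p)·(1-q)·π₁(B,Y)
= 0.5·0.4·5 + 0.5·0.6·1 + 0.5·0.4·6 + 0.5·0.6·2
= 3.1

E[P2] = 5.8 (similar calculation)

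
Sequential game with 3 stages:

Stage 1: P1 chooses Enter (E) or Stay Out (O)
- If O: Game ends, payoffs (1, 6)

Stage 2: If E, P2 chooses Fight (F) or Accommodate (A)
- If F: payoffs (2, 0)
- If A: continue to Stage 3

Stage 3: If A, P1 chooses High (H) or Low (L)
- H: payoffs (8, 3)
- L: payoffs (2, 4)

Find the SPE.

SPE: (E, A, H); Outcome (8, 3)

Work:
Stage 3: P1 chooses H (8 vs 2)
Stage 2: P2: F->0, A->3 (anticipating H). Choose A
Stage 1: P1: O->1, E->8 (anticipating A, H). Choose E
SPE path: E -> A -> H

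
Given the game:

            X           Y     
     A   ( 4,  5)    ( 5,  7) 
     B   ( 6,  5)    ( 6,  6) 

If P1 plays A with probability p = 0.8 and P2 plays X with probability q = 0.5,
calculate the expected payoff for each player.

E[P1] = 4.8, E[P2] = 5.9

Work:
E[P1] = p·q·π₁(A,X) + p·(1-q)·π₁(A,Y) + (1-p)·q·π₁(B,X) + (1-p)·(1-q)·π₁(B,Y)
= 0.8·0.5·4 + 0.8·0.5·5 + 0.2·0.5·6 + 0.2·0.5·6
= 4.8

E[P2] = 5.9 (similar calculation)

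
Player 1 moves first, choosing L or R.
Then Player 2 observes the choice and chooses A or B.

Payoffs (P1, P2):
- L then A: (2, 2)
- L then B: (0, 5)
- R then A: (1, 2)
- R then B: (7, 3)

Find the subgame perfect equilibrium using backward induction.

P1 plays R, P2 plays B after L and B after R; Payoff (7, 3)

Work:
Backward induction:
After L: P2 chooses B → P1 gets 0
After R: P2 chooses B → P1 gets 7
P1 chooses R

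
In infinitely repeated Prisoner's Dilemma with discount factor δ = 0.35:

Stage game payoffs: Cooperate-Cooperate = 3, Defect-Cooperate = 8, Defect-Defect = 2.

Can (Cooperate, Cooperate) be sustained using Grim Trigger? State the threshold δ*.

δ* = 0.8333; since δ = 0.35 < 0.8333, cooperation cannot be sustained

Work:
For Grim Trigger:
Cooperate forever: 3/(1-δ)
Defect then punished: 8 + 2·δ/(1-δ)
Need: 3/(1-δ) ≥ 8 + 2·δ/(1-δ)
Solving: δ ≥ (T-R)/(T-P) = (8-3)/(8-2) = 0.8333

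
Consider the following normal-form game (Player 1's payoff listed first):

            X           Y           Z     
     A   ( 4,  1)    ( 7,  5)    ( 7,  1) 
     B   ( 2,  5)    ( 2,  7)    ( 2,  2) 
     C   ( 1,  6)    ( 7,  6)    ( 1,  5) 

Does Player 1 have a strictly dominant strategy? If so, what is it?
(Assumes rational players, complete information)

No strictly dominant strategy exists for Player 1

Work:
A strategy strictly dominates another if it gives a strictly higher payoff against every opponent action. Compare each pair of P1's strategies column-by-column:
  A vs B: [4 vs 2, 7 vs 2, 7 vs 2] → A strictly dominates B
  A vs C: [4 vs 1, 7 vs 7, 7 vs 1] → A does not strictly dominate C (column Y: 7 ≤ 7)
  B vs A: [2 vs 4, 2 vs 7, 2 vs 7] → B does not strictly dominate A (column X: 2 ≤ 4)
  B vs C: [2 vs 1, 2 vs 7, 2 vs 1] → B does not strictly dominate C (column Y: 2 ≤ 7)
  C vs A: [1 vs 4, 7 vs 7, 1 vs 7] → C does not strictly dominate A (column X: 1 ≤ 4)
  C vs B: [1 vs 2, 7 vs 2, 1 vs 2] → C does not strictly dominate B (column X: 1 ≤ 2)
No single strategy strictly dominates all others → no strictly dominant strategy.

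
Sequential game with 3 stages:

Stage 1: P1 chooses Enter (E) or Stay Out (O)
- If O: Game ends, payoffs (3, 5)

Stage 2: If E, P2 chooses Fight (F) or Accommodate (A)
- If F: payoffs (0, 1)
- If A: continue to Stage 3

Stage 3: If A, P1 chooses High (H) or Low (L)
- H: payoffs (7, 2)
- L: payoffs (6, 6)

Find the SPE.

SPE: (E, A, H); Outcome (7, 2)

Work:
Stage 3: P1 chooses H (7 vs 6)
Stage 2: P2: F->1, A->2 (anticipating H). Choose A
Stage 1: P1: O->3, E->7 (anticipating A, H). Choose E
SPE path: E -> A -> H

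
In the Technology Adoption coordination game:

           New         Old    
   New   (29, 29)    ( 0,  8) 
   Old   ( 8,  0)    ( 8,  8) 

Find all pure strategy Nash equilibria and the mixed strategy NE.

Pure NE: (New, New) and (Old, Old); Mixed NE: p = 0.2759, q = 0.2759

Work:
Check pure NE:
(New, New): (29, 29) - no unilateral deviation beneficial
(Old, Old): (8, 8) - no unilateral deviation beneficial
Mixed NE: P1 plays New with p = 0.2759, P2 plays New with q = 0.2759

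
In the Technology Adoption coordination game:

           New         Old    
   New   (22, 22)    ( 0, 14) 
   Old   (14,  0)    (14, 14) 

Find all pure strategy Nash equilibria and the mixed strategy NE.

Pure NE: (New, New) and (Old, Old); Mixed NE: p = 0.6364, q = 0.6364

Work:
Check pure NE:
(New, New): (22, 22) - no unilateral deviation beneficial
(Old, Old): (14, 14) - no unilateral deviation beneficial
Mixed NE: P1 plays New with p = 0.6364, P2 plays New with q = 0.6364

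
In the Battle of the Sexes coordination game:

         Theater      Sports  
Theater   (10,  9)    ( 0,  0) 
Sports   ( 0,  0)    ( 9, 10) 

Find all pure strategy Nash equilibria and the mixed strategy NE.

Pure NE: (Theater, Theater) and (Sports, Sports); Mixed NE: p = 0.5263, q = 0.4737

Work:
Check pure NE:
(Theater, Theater): (10, 9) - no unilateral deviation beneficial
(Sports, Sports): (9, 10) - no unilateral deviation beneficial
Mixed NE: P1 plays Theater with p = 0.5263, P2 plays Theater with q = 0.4737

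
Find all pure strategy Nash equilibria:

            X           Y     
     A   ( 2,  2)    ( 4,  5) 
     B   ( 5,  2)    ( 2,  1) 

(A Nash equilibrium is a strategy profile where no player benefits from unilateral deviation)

Nash equilibrium: (A, Y), (B, X)

Work:
Best responses:
  P1 vs X: payoffs [2, 5] → best response B (payoff 5)
  P1 vs Y: payoffs [4, 2] → best response A (payoff 4)
  P2 vs A: payoffs [2, 5] → best response Y (payoff 5)
  P2 vs B: payoffs [2, 1] → best response X (payoff 2)
Mutual best responses: (A,Y), (B,X) → Nash equilibria.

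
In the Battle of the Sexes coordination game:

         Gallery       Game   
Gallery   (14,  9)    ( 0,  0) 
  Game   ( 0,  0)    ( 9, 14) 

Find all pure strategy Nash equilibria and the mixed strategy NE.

Pure NE: (Gallery, Gallery) and (Game, Game); Mixed NE: p = 0.6087, q = 0.3913

Work:
Check pure NE:
(Gallery, Gallery): (14, 9) - no unilateral deviation beneficial
(Game, Game): (9, 14) - no unilateral deviation beneficial
Mixed NE: P1 plays Gallery with p = 0.6087, P2 plays Gallery with q = 0.3913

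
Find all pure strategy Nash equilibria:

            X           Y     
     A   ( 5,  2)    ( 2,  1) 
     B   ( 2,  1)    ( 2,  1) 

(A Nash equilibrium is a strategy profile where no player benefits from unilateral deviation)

Nash equilibrium: (A, X), (B, Y)

Work:
Best responses:
  P1 vs X: payoffs [5, 2] → best response A (payoff 5)
  P1 vs Y: payoffs [2, 2] → best response A/B (payoff 2)
  P2 vs A: payoffs [2, 1] → best response X (payoff 2)
  P2 vs B: payoffs [1, 1] → best response X/Y (payoff 1)
Mutual best responses: (A,X), (B,Y) → Nash equilibria.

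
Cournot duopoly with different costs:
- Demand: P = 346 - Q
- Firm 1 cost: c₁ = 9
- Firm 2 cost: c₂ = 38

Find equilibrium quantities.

q₁* = 122.0, q₂* = 93.0

Work:
Reaction: q₁ = (346 - 9 - q₂)/2
Reaction: q₂ = (346 - 38 - q₁)/2
Solve simultaneously:
q₁* = (346 - 2×9 + 38)/3 = 122.0
q₂* = (346 - 2×38 + 9)/3 = 93.0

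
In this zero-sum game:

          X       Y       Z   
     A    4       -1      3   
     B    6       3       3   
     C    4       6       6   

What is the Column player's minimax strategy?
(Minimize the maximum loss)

Column should play X or Y or Z (all achieve the minimum), value = 6

Work:
Column player minimizes Row's maximum payoff:
Column X: max payoff to Row = 6
Column Y: max payoff to Row = 6
Column Z: max payoff to Row = 6
Minimum is 6, achieved by columns X, Y, Z (tied).
Each of X or Y or Z is a minimax strategy.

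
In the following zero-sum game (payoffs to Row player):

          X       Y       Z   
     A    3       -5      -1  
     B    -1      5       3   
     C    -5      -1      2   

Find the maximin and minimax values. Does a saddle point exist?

Maximin = -1, Minimax = 3, Saddle: False

Work:
Row minimums: [-5, -1, -5] → maximin = -1
Column maximums: [3, 5, 3] → minimax = 3
No saddle point (maximin ≠ minimax). Mixed strategy needed.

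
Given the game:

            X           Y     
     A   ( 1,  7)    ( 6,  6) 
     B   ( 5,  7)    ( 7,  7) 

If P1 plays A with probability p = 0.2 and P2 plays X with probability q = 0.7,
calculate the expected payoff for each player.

E[P1] = 4.98, E[P2] = 6.94

Work:
E[P1] = p·q·π₁(A,X) + p·(1-q)·π₁(A,Y) + (1-p)·q·π₁(B,X) + (1-p)·(1-q)·π₁(B,Y)
= 0.2·0.7·1 + 0.2·0.3·6 + 0.8·0.7·5 + 0.8·0.3·7
= 4.98

E[P2] = 6.94 (similar calculation)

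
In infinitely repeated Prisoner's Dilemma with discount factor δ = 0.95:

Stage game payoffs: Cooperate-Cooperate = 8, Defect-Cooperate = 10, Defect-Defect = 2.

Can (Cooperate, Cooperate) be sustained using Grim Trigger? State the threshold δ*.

δ* = 0.25; since δ = 0.95 ≥ 0.25, cooperation can be sustained

Work:
For Grim Trigger:
Cooperate forever: 8/(1-δ)
Defect then punished: 10 + 2·δ/(1-δ)
Need: 8/(1-δ) ≥ 10 + 2·δ/(1-δ)
Solving: δ ≥ (T-R)/(T-P) = (10-8)/(10-2) = 0.25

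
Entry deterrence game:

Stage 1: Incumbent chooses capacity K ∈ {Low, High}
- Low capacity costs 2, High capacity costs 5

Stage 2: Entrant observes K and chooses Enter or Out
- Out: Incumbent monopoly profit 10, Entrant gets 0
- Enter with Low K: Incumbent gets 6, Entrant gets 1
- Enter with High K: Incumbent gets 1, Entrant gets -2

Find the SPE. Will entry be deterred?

SPE: (High, Enter|Low, Out|High); Entry deterred. Incumbent net profit = 5

Work:
After Low K: Entrant enters (1 > 0)
After High K: Entrant stays out (-2 < 0)
Incumbent: Low → 6−2=4, High → 10−5=5
Incumbent chooses High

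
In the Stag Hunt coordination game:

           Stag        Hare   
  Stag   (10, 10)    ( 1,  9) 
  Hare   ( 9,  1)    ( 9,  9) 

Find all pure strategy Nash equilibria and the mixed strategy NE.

Pure NE: (Stag, Stag) and (Hare, Hare); Mixed NE: p = 0.8889, q = 0.8889

Work:
Check pure NE:
(Stag, Stag): (10, 10) - no unilateral deviation beneficial
(Hare, Hare): (9, 9) - no unilateral deviation beneficial
Mixed NE: P1 plays Stag with p = 0.8889, P2 plays Stag with q = 0.8889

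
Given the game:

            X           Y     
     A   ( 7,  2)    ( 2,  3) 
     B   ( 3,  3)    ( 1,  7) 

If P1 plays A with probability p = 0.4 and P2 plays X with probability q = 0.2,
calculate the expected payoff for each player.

E[P1] = 2.04, E[P2] = 4.84

Work:
E[P1] = p·q·π₁(A,X) + p·(1-q)·π₁(A,Y) + (1-p)·q·π₁(B,X) + (1-p)·(1-q)·π₁(B,Y)
= 0.4·0.2·7 + 0.4·0.8·2 + 0.6·0.2·3 + 0.6·0.8·1
= 2.04

E[P2] = 4.84 (similar calculation)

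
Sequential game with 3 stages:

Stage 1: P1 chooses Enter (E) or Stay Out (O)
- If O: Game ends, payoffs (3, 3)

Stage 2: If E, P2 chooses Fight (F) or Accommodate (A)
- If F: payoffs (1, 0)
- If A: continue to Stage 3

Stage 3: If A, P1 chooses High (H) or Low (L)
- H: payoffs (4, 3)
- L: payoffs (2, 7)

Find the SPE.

SPE: (E, A, H); Outcome (4, 3)

Work:
Stage 3: P1 chooses H (4 vs 2)
Stage 2: P2: F->0, A->3 (anticipating H). Choose A
Stage 1: P1: O->3, E->4 (anticipating A, H). Choose E
SPE path: E -> A -> H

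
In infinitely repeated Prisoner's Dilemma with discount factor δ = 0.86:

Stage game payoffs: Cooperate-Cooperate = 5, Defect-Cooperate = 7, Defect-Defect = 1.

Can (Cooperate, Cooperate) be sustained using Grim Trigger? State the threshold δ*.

δ* = 0.3333; since δ = 0.86 ≥ 0.3333, cooperation can be sustained

Work:
For Grim Trigger:
Cooperate forever: 5/(1-δ)
Defect then punished: 7 + 1·δ/(1-δ)
Need: 5/(1-δ) ≥ 7 + 1·δ/(1-δ)
Solving: δ ≥ (T-R)/(T-P) = (7-5)/(7-1) = 0.3333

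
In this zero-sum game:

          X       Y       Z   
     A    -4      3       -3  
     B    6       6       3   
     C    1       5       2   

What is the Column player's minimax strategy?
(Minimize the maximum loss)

Column should play Z, value = 3

Work:
Column player minimizes Row's maximum payoff:
Column X: max payoff to Row = 6
Column Y: max payoff to Row = 6
Column Z: max payoff to Row = 3
Minimum is 3, achieved by column Z.
Minimax strategy: Z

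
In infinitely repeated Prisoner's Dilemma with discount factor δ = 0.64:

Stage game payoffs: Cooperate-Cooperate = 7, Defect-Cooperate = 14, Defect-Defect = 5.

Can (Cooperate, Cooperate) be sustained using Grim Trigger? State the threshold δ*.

δ* = 0.7778; since δ = 0.64 < 0.7778, cooperation cannot be sustained

Work:
For Grim Trigger:
Cooperate forever: 7/(1-δ)
Defect then punished: 14 + 5·δ/(1-δ)
Need: 7/(1-δ) ≥ 14 + 5·δ/(1-δ)
Solving: δ ≥ (T-R)/(T-P) = (14-7)/(14-5) = 0.7778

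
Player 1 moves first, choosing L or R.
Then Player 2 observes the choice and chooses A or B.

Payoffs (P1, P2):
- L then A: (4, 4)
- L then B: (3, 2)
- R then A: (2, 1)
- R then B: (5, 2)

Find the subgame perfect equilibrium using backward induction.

P1 plays R, P2 plays A after L and B after R; Payoff (5, 2)

Work:
Backward induction:
After L: P2 chooses A → P1 gets 4
After R: P2 chooses B → P1 gets 5
P1 chooses R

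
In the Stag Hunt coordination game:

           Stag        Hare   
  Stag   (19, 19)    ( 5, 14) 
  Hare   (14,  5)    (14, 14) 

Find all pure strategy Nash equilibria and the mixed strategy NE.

Pure NE: (Stag, Stag) and (Hare, Hare); Mixed NE: p = 0.6429, q = 0.6429

Work:
Check pure NE:
(Stag, Stag): (19, 19) - no unilateral deviation beneficial
(Hare, Hare): (14, 14) - no unilateral deviation beneficial
Mixed NE: P1 plays Stag with p = 0.6429, P2 plays Stag with q = 0.6429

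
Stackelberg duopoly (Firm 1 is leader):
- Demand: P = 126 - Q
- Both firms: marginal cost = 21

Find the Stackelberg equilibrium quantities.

q₁* (leader) = 52.5, q₂* (follower) = 26.25

Work:
Follower's reaction: q₂ = (a - c - q₁)/2
Leader substitutes: π₁ = q₁·(a - q₁ - (a-c-q₁)/2 - c)
FOC: q₁* = (126 - 21)/2 = 52.50
Then: q₂* = (126 - 21 - 52.5)/2 = 26.25
Leader has first-mover advantage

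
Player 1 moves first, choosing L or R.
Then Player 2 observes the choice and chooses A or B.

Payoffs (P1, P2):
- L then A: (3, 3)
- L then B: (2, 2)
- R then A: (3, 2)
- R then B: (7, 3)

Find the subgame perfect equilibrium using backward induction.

P1 plays R, P2 plays A after L and B after R; Payoff (7, 3)

Work:
Backward induction:
After L: P2 chooses A → P1 gets 3
After R: P2 chooses B → P1 gets 7
P1 chooses R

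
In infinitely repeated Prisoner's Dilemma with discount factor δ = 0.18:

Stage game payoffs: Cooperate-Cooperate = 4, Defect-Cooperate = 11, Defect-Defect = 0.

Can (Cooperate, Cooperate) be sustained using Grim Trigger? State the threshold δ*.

δ* = 0.6364; since δ = 0.18 < 0.6364, cooperation cannot be sustained

Work:
For Grim Trigger:
Cooperate forever: 4/(1-δ)
Defect then punished: 11 + 0·δ/(1-δ)
Need: 4/(1-δ) ≥ 11 + 0·δ/(1-δ)
Solving: δ ≥ (T-R)/(T-P) = (11-4)/(11-0) = 0.6364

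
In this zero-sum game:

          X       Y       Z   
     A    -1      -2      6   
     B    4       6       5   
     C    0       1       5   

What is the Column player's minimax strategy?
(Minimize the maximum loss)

Column should play X, value = 4

Work:
Column player minimizes Row's maximum payoff:
Column X: max payoff to Row = 4
Column Y: max payoff to Row = 6
Column Z: max payoff to Row = 6
Minimum is 4, achieved by column X.
Minimax strategy: X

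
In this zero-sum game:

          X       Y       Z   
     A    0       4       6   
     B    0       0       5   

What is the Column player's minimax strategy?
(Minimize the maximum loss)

Column should play X, value = 0

Work:
Column player minimizes Row's maximum payoff:
Column X: max payoff to Row = 0
Column Y: max payoff to Row = 4
Column Z: max payoff to Row = 6
Minimum is 0, achieved by column X.
Minimax strategy: X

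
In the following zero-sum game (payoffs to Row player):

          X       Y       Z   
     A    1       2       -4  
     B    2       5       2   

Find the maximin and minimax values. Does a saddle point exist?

Maximin = 2, Minimax = 2, Saddle: True

Work:
Row minimums: [-4, 2] → maximin = 2
Column maximums: [2, 5, 2] → minimax = 2
Saddle point exists! Game value = 2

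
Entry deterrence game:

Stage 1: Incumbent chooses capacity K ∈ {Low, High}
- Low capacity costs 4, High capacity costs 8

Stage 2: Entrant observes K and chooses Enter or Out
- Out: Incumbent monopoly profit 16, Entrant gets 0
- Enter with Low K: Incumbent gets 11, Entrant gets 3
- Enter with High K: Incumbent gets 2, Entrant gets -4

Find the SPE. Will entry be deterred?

SPE: (High, Enter|Low, Out|High); Entry deterred. Incumbent net profit = 8

Work:
After Low K: Entrant enters (3 > 0)
After High K: Entrant stays out (-4 < 0)
Incumbent: Low → 11−4=7, High → 16−8=8
Incumbent chooses High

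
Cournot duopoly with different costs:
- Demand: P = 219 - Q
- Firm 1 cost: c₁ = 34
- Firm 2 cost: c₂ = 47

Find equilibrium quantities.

q₁* = 66.0, q₂* = 53.0

Work:
Reaction: q₁ = (219 - 34 - q₂)/2
Reaction: q₂ = (219 - 47 - q₁)/2
Solve simultaneously:
q₁* = (219 - 2×34 + 47)/3 = 66.0
q₂* = (219 - 2×47 + 34)/3 = 53.0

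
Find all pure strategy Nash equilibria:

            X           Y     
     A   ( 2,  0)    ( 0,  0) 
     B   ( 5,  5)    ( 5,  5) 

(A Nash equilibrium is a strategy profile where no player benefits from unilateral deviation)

Nash equilibrium: (B, X), (B, Y)

Work:
Best responses:
  P1 vs X: payoffs [2, 5] → best response B (payoff 5)
  P1 vs Y: payoffs [0, 5] → best response B (payoff 5)
  P2 vs A: payoffs [0, 0] → best response X/Y (payoff 0)
  P2 vs B: payoffs [5, 5] → best response X/Y (payoff 5)
Mutual best responses: (B,X), (B,Y) → Nash equilibria.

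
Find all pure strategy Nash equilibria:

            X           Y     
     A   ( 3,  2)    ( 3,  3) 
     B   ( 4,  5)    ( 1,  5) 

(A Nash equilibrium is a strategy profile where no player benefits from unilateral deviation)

Nash equilibrium: (A, Y), (B, X)

Work:
Best responses:
  P1 vs X: payoffs [3, 4] → best response B (payoff 4)
  P1 vs Y: payoffs [3, 1] → best response A (payoff 3)
  P2 vs A: payoffs [2, 3] → best response Y (payoff 3)
  P2 vs B: payoffs [5, 5] → best response X/Y (payoff 5)
Mutual best responses: (A,Y), (B,X) → Nash equilibria.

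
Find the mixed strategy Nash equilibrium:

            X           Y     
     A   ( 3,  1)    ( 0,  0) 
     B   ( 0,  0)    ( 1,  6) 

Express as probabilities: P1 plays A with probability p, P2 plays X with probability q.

p = 0.8571, q = 0.25

Work:
Find probabilities that make opponent indifferent:
P2 chooses q to make P1 indifferent between A and B
P1 chooses p to make P2 indifferent between X and Y
Mixed NE: P1 plays (A: 0.8571, B: 0.1429), P2 plays (X: 0.25, Y: 0.75)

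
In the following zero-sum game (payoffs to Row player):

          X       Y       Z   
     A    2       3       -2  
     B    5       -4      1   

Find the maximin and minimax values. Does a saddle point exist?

Maximin = -2, Minimax = 1, Saddle: False

Work:
Row minimums: [-2, -4] → maximin = -2
Column maximums: [5, 3, 1] → minimax = 1
No saddle point (maximin ≠ minimax). Mixed strategy needed.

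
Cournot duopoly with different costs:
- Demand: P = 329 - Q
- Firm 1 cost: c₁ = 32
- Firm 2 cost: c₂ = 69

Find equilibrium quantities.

q₁* = 111.33, q₂* = 74.33

Work:
Reaction: q₁ = (329 - 32 - q₂)/2
Reaction: q₂ = (329 - 69 - q₁)/2
Solve simultaneously:
q₁* = (329 - 2×32 + 69)/3 = 111.33
q₂* = (329 - 2×69 + 32)/3 = 74.33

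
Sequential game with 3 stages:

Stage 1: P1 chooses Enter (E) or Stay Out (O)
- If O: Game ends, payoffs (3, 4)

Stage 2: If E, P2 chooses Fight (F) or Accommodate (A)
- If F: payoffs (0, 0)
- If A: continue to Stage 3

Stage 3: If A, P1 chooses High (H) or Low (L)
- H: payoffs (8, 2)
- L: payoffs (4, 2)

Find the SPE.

SPE: (E, A, H); Outcome (8, 2)

Work:
Stage 3: P1 chooses H (8 vs 4)
Stage 2: P2: F->0, A->2 (anticipating H). Choose A
Stage 1: P1: O->3, E->8 (anticipating A, H). Choose E
SPE path: E -> A -> H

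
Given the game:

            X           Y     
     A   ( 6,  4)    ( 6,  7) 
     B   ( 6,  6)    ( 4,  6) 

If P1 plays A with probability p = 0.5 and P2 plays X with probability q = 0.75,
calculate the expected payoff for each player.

E[P1] = 5.75, E[P2] = 5.375

Work:
E[P1] = p·q·π₁(A,X) + p·(1-q)·π₁(A,Y) + (1-p)·q·π₁(B,X) + (1-p)·(1-q)·π₁(B,Y)
= 0.5·0.75·6 + 0.5·0.25·6 + 0.5·0.75·6 + 0.5·0.25·4
= 5.75

E[P2] = 5.375 (similar calculation)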